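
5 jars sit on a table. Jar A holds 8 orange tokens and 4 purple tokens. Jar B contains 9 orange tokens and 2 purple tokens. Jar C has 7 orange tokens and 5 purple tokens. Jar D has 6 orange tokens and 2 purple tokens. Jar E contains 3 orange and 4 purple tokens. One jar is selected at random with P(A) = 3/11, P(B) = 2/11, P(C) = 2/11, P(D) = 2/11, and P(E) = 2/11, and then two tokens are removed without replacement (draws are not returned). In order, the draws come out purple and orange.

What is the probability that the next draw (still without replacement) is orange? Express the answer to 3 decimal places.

0.659

For each hypothesis, P(data | H) works out to: P(data | jar A) = (4/12)(8/11) = 0.24242; P(data | jar B) = (2/11)(9/10) = 0.16364; P(data | jar C) = (5/12)(7/11) = 0.26515; P(data | jar D) = (2/8)(6/7) = 0.21429; P(data | jar E) = (4/7)(3/6) = 0.28571.
Multiplying each by its prior: 3/11 · 0.24242 = 0.066116, 2/11 · 0.16364 = 0.029752, 2/11 · 0.26515 = 0.048209, 2/11 · 0.21429 = 0.038961, 2/11 · 0.28571 = 0.051948; these sum to 0.23499.
The posterior is then P(jar A | data) = 0.28136, P(jar B | data) = 0.12661, P(jar C | data) = 0.20516, P(jar D | data) = 0.1658, P(jar E | data) = 0.22107.
Averaging over the posterior, P(orange next | data) = (7/10)(0.28136) + (8/9)(0.12661) + (3/5)(0.20516) + (5/6)(0.1658) + (2/5)(0.22107) = 0.65919.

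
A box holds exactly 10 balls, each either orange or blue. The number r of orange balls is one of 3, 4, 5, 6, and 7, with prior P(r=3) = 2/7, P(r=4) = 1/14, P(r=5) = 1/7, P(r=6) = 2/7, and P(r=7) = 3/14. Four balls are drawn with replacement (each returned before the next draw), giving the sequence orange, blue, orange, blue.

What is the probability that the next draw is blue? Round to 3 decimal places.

The likelihood of the observed sequence under each hypothesis: P(data | r = 3) = (3/10)(7/10)(3/10)(7/10) = 0.0441; P(data | r = 4) = (4/10)(6/10)(4/10)(6/10) = 0.0576; P(data | r = 5) = (5/10)(5/10)(5/10)(5/10) = 0.0625; P(data | r = 6) = (6/10)(4/10)(6/10)(4/10) = 0.0576; P(data | r = 7) = (7/10)(3/10)(7/10)(3/10) = 0.0441.
Multiplying each by its prior: 2/7 · 0.0441 = 0.0126, 1/14 · 0.0576 = 0.0041143, 1/7 · 0.0625 = 0.0089286, 2/7 · 0.0576 = 0.016457, 3/14 · 0.0441 = 0.00945; summing to 0.05155.
Normalising, the posterior is P(r = 3 | data) = 0.24442, P(r = 4 | data) = 0.079812, P(r = 5 | data) = 0.1732, P(r = 6 | data) = 0.31925, P(r = 7 | data) = 0.18332.
Averaging over the posterior, P(blue next | data) = (7/10)(0.24442) + (3/5)(0.079812) + (1/2)(0.1732) + (2/5)(0.31925) + (3/10)(0.18332) = 0.48828.

0.488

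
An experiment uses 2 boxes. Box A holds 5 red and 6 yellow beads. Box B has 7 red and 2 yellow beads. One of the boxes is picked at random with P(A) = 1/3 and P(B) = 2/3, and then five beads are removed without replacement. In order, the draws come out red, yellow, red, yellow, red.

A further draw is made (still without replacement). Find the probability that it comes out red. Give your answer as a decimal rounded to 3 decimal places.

0.754

Compute the likelihood of the observed sequence for each case: P(data | box A) = (5/11)(6/10)(4/9)(5/8)(3/7) = 0.032468; P(data | box B) = (7/9)(2/8)(6/7)(1/6)(5/5) = 0.027778.
Multiplying each by its prior: 1/3 · 0.032468 = 0.010823, 2/3 · 0.027778 = 0.018519; with total 0.029341.
Normalising, the posterior is P(box A | data) = 0.36885, P(box B | data) = 0.63115.
The predictive probability is P(red next | data) = (1/3)(0.36885) + (1)(0.63115) = 0.7541.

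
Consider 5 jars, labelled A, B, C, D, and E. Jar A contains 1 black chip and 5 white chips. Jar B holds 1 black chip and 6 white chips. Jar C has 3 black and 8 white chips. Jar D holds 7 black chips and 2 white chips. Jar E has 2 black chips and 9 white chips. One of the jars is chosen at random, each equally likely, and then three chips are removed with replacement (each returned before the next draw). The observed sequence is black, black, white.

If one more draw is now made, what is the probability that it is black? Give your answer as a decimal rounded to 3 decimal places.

0.510

The likelihood of the observed sequence under each hypothesis: P(data | jar A) = (1/6)(1/6)(5/6) = 0.023148; P(data | jar B) = (1/7)(1/7)(6/7) = 0.017493; P(data | jar C) = (3/11)(3/11)(8/11) = 0.054095; P(data | jar D) = (7/9)(7/9)(2/9) = 0.13443; P(data | jar E) = (2/11)(2/11)(9/11) = 0.027047.
The prior-weighted likelihoods are 1/5 · 0.023148 = 0.0046296, 1/5 · 0.017493 = 0.0034985, 1/5 · 0.054095 = 0.010819, 1/5 · 0.13443 = 0.026886, 1/5 · 0.027047 = 0.0054095; summing to 0.051243.
Normalising, the posterior is P(jar A | data) = 0.090347, P(jar B | data) = 0.068274, P(jar C | data) = 0.21113, P(jar D | data) = 0.52468, P(jar E | data) = 0.10557.
So P(black next | data) = Σ P(black next | H) P(H | data) = (1/6)(0.090347) + (1/7)(0.068274) + (3/11)(0.21113) + (7/9)(0.52468) + (2/11)(0.10557) = 0.50967.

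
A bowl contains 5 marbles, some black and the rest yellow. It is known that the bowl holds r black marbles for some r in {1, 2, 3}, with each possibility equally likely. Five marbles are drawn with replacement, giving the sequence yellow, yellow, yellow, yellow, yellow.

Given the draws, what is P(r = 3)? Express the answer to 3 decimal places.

Compute the likelihood of the observed sequence for each case: P(data | r = 1) = (4/5)(4/5)(4/5)(4/5)(4/5) = 0.32768; P(data | r = 2) = (3/5)(3/5)(3/5)(3/5)(3/5) = 0.07776; P(data | r = 3) = (2/5)(2/5)(2/5)(2/5)(2/5) = 0.01024.
Weighting by the prior gives 1/3 · 0.32768 = 0.10923, 1/3 · 0.07776 = 0.02592, 1/3 · 0.01024 = 0.0034133; these sum to 0.13856.
By Bayes' rule, P(r = 3 | data) = (0.0034133) / (0.13856) = 0.024634.

0.025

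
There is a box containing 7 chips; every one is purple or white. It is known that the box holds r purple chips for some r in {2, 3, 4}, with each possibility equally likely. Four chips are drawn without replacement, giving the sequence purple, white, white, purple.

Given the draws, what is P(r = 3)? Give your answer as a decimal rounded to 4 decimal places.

For each hypothesis, P(data | H) works out to: P(data | r = 2) = (2/7)(5/6)(4/5)(1/4) = 1/21; P(data | r = 3) = (3/7)(4/6)(3/5)(2/4) = 3/35; P(data | r = 4) = (4/7)(3/6)(2/5)(3/4) = 3/35.
Weighting by the prior gives 1/3 · 1/21 = 1/63, 1/3 · 3/35 = 1/35, 1/3 · 3/35 = 1/35; these sum to 23/315.
By Bayes' rule, P(r = 3 | data) = (1/35) / (23/315) = 9/23.

0.3913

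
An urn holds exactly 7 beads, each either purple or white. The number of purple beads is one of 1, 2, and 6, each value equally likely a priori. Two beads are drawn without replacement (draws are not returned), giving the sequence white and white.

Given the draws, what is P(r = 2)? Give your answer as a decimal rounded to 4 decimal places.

0.4000

The likelihood of the observed sequence under each hypothesis: P(data | r = 1) = (6/7)(5/6) = 5/7; P(data | r = 2) = (5/7)(4/6) = 10/21; P(data | r = 6) = (1/7)(0/6) = 0.
The prior-weighted likelihoods are 1/3 · 5/7 = 5/21, 1/3 · 10/21 = 10/63, 1/3 · 0 = 0; summing to 25/63.
Hence P(r = 2 | data) = (10/63) / (25/63) = 2/5.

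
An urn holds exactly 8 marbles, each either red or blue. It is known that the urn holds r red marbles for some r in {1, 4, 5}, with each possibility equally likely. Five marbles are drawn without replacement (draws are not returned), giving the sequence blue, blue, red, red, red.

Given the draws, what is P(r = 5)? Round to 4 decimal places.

0.5556

Compute the likelihood of the observed sequence for each case: P(data | r = 1) = (7/8)(6/7)(1/6)(0/5) = 0; P(data | r = 4) = (4/8)(3/7)(4/6)(3/5)(2/4) = 3/70; P(data | r = 5) = (3/8)(2/7)(5/6)(4/5)(3/4) = 3/56.
The prior-weighted likelihoods are 1/3 · 0 = 0, 1/3 · 3/70 = 1/70, 1/3 · 3/56 = 1/56; summing to 9/280.
By Bayes' rule, P(r = 5 | data) = (1/56) / (9/280) = 5/9.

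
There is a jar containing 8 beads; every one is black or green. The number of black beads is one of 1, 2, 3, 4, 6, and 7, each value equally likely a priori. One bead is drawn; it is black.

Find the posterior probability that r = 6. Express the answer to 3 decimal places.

0.261

The likelihood of this draw under each hypothesis: P(data | r = 1) = (1/8) = 1/8; P(data | r = 2) = (2/8) = 1/4; P(data | r = 3) = (3/8) = 3/8; P(data | r = 4) = (4/8) = 1/2; P(data | r = 6) = (6/8) = 3/4; P(data | r = 7) = (7/8) = 7/8.
Multiplying each by its prior: 1/6 · 1/8 = 1/48, 1/6 · 1/4 = 1/24, 1/6 · 3/8 = 1/16, 1/6 · 1/2 = 1/12, 1/6 · 3/4 = 1/8, 1/6 · 7/8 = 7/48; with total 23/48.
Hence P(r = 6 | data) = (1/8) / (23/48) = 6/23.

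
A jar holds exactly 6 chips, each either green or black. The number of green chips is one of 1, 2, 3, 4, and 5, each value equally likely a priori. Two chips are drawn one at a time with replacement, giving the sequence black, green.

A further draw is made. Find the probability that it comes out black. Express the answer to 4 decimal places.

0.5000

The likelihood of the observed sequence under each hypothesis: P(data | r = 1) = (5/6)(1/6) = 5/36; P(data | r = 2) = (4/6)(2/6) = 2/9; P(data | r = 3) = (3/6)(3/6) = 1/4; P(data | r = 4) = (2/6)(4/6) = 2/9; P(data | r = 5) = (1/6)(5/6) = 5/36.
The prior-weighted likelihoods are 1/5 · 5/36 = 1/36, 1/5 · 2/9 = 2/45, 1/5 · 1/4 = 1/20, 1/5 · 2/9 = 2/45, 1/5 · 5/36 = 1/36; summing to 7/36.
Normalising, the posterior is P(r = 1 | data) = 1/7, P(r = 2 | data) = 8/35, P(r = 3 | data) = 9/35, P(r = 4 | data) = 8/35, P(r = 5 | data) = 1/7.
Averaging over the posterior, P(black next | data) = (5/6)(1/7) + (2/3)(8/35) + (1/2)(9/35) + (1/3)(8/35) + (1/6)(1/7) = 1/2.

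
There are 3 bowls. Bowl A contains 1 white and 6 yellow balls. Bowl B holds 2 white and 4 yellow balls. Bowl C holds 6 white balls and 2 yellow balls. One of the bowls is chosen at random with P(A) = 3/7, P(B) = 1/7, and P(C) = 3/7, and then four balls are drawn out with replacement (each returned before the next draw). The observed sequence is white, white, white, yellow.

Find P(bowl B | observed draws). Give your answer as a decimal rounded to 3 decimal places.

0.071

Compute the likelihood of the observed sequence for each case: P(data | bowl A) = (1/7)(1/7)(1/7)(6/7) = 0.002499; P(data | bowl B) = (2/6)(2/6)(2/6)(4/6) = 0.024691; P(data | bowl C) = (6/8)(6/8)(6/8)(2/8) = 0.10547.
The prior-weighted likelihoods are 3/7 · 0.002499 = 0.001071, 1/7 · 0.024691 = 0.0035273, 3/7 · 0.10547 = 0.045201; these sum to 0.049799.
Hence P(bowl B | data) = (0.0035273) / (0.049799) = 0.070831.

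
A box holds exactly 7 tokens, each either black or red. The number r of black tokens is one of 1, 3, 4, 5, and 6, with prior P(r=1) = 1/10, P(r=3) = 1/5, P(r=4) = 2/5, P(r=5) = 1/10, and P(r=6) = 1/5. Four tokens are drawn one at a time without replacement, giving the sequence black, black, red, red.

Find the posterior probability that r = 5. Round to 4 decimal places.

The likelihood of the observed sequence under each hypothesis: P(data | r = 1) = (1/7)(0/6) = 0; P(data | r = 3) = (3/7)(2/6)(4/5)(3/4) = 0.085714; P(data | r = 4) = (4/7)(3/6)(3/5)(2/4) = 0.085714; P(data | r = 5) = (5/7)(4/6)(2/5)(1/4) = 0.047619; P(data | r = 6) = (6/7)(5/6)(1/5)(0/4) = 0.
Weighting by the prior gives 1/10 · 0 = 0, 1/5 · 0.085714 = 0.017143, 2/5 · 0.085714 = 0.034286, 1/10 · 0.047619 = 0.0047619, 1/5 · 0 = 0; summing to 0.05619.
Therefore the posterior P(r = 5 | data) = (0.0047619) / (0.05619) = 0.084746.

0.0847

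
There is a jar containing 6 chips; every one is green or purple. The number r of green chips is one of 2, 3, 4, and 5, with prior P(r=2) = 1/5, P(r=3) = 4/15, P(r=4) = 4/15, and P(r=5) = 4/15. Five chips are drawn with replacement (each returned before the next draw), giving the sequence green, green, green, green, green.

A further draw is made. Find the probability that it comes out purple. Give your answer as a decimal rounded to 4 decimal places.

0.2264

Under each hypothesis, the probability of the observed sequence is: P(data | r = 2) = (2/6)(2/6)(2/6)(2/6)(2/6) = 0.0041152; P(data | r = 3) = (3/6)(3/6)(3/6)(3/6)(3/6) = 0.03125; P(data | r = 4) = (4/6)(4/6)(4/6)(4/6)(4/6) = 0.13169; P(data | r = 5) = (5/6)(5/6)(5/6)(5/6)(5/6) = 0.40188.
The prior-weighted likelihoods are 1/5 · 0.0041152 = 0.00082305, 4/15 · 0.03125 = 0.0083333, 4/15 · 0.13169 = 0.035117, 4/15 · 0.40188 = 0.10717; with total 0.15144.
The posterior is then P(r = 2 | data) = 0.0054348, P(r = 3 | data) = 0.055027, P(r = 4 | data) = 0.23188, P(r = 5 | data) = 0.70765.
So P(purple next | data) = Σ P(purple next | H) P(H | data) = (2/3)(0.0054348) + (1/2)(0.055027) + (1/3)(0.23188) + (1/6)(0.70765) = 0.22637.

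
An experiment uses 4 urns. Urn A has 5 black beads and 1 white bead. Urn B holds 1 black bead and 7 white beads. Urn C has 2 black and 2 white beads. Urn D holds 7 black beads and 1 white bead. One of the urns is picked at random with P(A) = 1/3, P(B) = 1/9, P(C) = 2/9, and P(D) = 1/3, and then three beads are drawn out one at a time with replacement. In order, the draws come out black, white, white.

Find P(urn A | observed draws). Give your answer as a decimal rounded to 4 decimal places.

Compute the likelihood of the observed sequence for each case: P(data | urn A) = (5/6)(1/6)(1/6) = 0.023148; P(data | urn B) = (1/8)(7/8)(7/8) = 0.095703; P(data | urn C) = (2/4)(2/4)(2/4) = 0.125; P(data | urn D) = (7/8)(1/8)(1/8) = 0.013672.
The prior-weighted likelihoods are 1/3 · 0.023148 = 0.007716, 1/9 · 0.095703 = 0.010634, 2/9 · 0.125 = 0.027778, 1/3 · 0.013672 = 0.0045573; with total 0.050685.
Therefore the posterior P(urn A | data) = (0.007716) / (0.050685) = 0.15224.

0.1522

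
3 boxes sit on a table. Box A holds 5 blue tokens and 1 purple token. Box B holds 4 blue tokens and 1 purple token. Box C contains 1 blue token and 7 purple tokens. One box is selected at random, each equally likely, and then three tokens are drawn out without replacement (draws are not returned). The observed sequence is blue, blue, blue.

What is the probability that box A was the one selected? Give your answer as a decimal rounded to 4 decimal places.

The likelihood of the observed sequence under each hypothesis: P(data | box A) = (5/6)(4/5)(3/4) = 1/2; P(data | box B) = (4/5)(3/4)(2/3) = 2/5; P(data | box C) = (1/8)(0/7) = 0.
Multiplying each by its prior: 1/3 · 1/2 = 1/6, 1/3 · 2/5 = 2/15, 1/3 · 0 = 0; these sum to 3/10.
Hence P(box A | data) = (1/6) / (3/10) = 5/9.

0.5556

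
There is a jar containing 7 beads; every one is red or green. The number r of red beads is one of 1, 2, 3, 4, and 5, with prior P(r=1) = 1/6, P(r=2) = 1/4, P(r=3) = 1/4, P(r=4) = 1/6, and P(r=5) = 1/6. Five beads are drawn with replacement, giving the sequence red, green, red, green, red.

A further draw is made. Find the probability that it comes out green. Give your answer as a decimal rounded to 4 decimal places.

Under each hypothesis, the probability of the observed sequence is: P(data | r = 1) = (1/7)(6/7)(1/7)(6/7)(1/7) = 0.002142; P(data | r = 2) = (2/7)(5/7)(2/7)(5/7)(2/7) = 0.0119; P(data | r = 3) = (3/7)(4/7)(3/7)(4/7)(3/7) = 0.025704; P(data | r = 4) = (4/7)(3/7)(4/7)(3/7)(4/7) = 0.034271; P(data | r = 5) = (5/7)(2/7)(5/7)(2/7)(5/7) = 0.02975.
The prior-weighted likelihoods are 1/6 · 0.002142 = 0.00035699, 1/4 · 0.0119 = 0.002975, 1/4 · 0.025704 = 0.0064259, 1/6 · 0.034271 = 0.0057119, 1/6 · 0.02975 = 0.0049583; summing to 0.020428.
Dividing through by the total gives posterior P(r = 1 | data) = 0.017476, P(r = 2 | data) = 0.14563, P(r = 3 | data) = 0.31456, P(r = 4 | data) = 0.27961, P(r = 5 | data) = 0.24272.
So P(green next | data) = Σ P(green next | H) P(H | data) = (6/7)(0.017476) + (5/7)(0.14563) + (4/7)(0.31456) + (3/7)(0.27961) + (2/7)(0.24272) = 0.48793.

0.4879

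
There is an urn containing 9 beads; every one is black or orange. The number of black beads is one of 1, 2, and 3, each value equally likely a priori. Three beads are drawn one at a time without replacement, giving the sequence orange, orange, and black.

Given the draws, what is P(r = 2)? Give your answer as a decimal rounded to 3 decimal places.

For each hypothesis, P(data | H) works out to: P(data | r = 1) = (8/9)(7/8)(1/7) = 1/9; P(data | r = 2) = (7/9)(6/8)(2/7) = 1/6; P(data | r = 3) = (6/9)(5/8)(3/7) = 5/28.
Weighting by the prior gives 1/3 · 1/9 = 1/27, 1/3 · 1/6 = 1/18, 1/3 · 5/28 = 5/84; with total 115/756.
So P(r = 2 | data) = (1/18) / (115/756) = 42/115.

0.365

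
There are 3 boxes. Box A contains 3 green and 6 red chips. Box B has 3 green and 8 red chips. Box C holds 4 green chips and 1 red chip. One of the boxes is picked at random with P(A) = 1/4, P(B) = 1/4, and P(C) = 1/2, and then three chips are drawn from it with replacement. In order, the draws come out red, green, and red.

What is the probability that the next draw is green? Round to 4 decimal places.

0.3926

Under each hypothesis, the probability of the observed sequence is: P(data | box A) = (6/9)(3/9)(6/9) = 0.14815; P(data | box B) = (8/11)(3/11)(8/11) = 0.14425; P(data | box C) = (1/5)(4/5)(1/5) = 0.032.
The prior-weighted likelihoods are 1/4 · 0.14815 = 0.037037, 1/4 · 0.14425 = 0.036063, 1/2 · 0.032 = 0.016; summing to 0.0891.
The posterior is then P(box A | data) = 0.41568, P(box B | data) = 0.40475, P(box C | data) = 0.17957.
The predictive probability is P(green next | data) = (1/3)(0.41568) + (3/11)(0.40475) + (4/5)(0.17957) = 0.3926.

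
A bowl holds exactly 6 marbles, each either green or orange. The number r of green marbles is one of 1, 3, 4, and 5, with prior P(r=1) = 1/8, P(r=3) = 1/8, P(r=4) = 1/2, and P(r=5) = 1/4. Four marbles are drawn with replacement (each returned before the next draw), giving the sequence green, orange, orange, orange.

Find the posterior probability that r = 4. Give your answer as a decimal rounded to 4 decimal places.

0.3721

Under each hypothesis, the probability of the observed sequence is: P(data | r = 1) = (1/6)(5/6)(5/6)(5/6) = 0.096451; P(data | r = 3) = (3/6)(3/6)(3/6)(3/6) = 0.0625; P(data | r = 4) = (4/6)(2/6)(2/6)(2/6) = 0.024691; P(data | r = 5) = (5/6)(1/6)(1/6)(1/6) = 0.003858.
Weighting by the prior gives 1/8 · 0.096451 = 0.012056, 1/8 · 0.0625 = 0.0078125, 1/2 · 0.024691 = 0.012346, 1/4 · 0.003858 = 0.00096451; summing to 0.033179.
Hence P(r = 4 | data) = (0.012346) / (0.033179) = 0.37209.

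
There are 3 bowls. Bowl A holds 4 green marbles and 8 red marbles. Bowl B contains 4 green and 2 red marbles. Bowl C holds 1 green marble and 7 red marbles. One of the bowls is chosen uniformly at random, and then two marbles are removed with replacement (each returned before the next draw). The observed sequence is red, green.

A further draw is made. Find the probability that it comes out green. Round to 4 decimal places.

0.4259

Compute the likelihood of the observed sequence for each case: P(data | bowl A) = (8/12)(4/12) = 0.22222; P(data | bowl B) = (2/6)(4/6) = 0.22222; P(data | bowl C) = (7/8)(1/8) = 0.10938.
Multiplying each by its prior: 1/3 · 0.22222 = 0.074074, 1/3 · 0.22222 = 0.074074, 1/3 · 0.10938 = 0.036458; these sum to 0.18461.
Dividing through by the total gives posterior P(bowl A | data) = 0.40125, P(bowl B | data) = 0.40125, P(bowl C | data) = 0.19749.
Averaging over the posterior, P(green next | data) = (1/3)(0.40125) + (2/3)(0.40125) + (1/8)(0.19749) = 0.42594.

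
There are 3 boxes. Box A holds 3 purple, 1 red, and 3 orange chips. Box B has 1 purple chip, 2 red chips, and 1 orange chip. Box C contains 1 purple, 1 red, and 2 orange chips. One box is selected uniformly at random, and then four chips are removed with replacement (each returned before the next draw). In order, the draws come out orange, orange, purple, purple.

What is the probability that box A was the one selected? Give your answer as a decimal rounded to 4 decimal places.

For each hypothesis, P(data | H) works out to: P(data | box A) = (3/7)(3/7)(3/7)(3/7) = 0.033736; P(data | box B) = (1/4)(1/4)(1/4)(1/4) = 0.0039062; P(data | box C) = (2/4)(2/4)(1/4)(1/4) = 0.015625.
The prior-weighted likelihoods are 1/3 · 0.033736 = 0.011245, 1/3 · 0.0039062 = 0.0013021, 1/3 · 0.015625 = 0.0052083; these sum to 0.017756.
So P(box A | data) = (0.011245) / (0.017756) = 0.63333.

0.6333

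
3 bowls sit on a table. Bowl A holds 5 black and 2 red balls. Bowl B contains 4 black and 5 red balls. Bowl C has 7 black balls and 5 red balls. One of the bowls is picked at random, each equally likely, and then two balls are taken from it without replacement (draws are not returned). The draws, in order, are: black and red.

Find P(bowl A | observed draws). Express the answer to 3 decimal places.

Compute the likelihood of the observed sequence for each case: P(data | bowl A) = (5/7)(2/6) = 0.2381; P(data | bowl B) = (4/9)(5/8) = 0.27778; P(data | bowl C) = (7/12)(5/11) = 0.26515.
Weighting by the prior gives 1/3 · 0.2381 = 0.079365, 1/3 · 0.27778 = 0.092593, 1/3 · 0.26515 = 0.088384; these sum to 0.26034.
Therefore the posterior P(bowl A | data) = (0.079365) / (0.26034) = 0.30485.

0.305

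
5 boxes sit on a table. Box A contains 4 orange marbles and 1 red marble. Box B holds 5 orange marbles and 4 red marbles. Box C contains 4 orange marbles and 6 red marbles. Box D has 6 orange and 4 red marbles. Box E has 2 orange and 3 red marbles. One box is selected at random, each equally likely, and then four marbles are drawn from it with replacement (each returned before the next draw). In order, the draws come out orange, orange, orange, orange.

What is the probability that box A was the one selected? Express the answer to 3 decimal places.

The likelihood of the observed sequence under each hypothesis: P(data | box A) = (4/5)(4/5)(4/5)(4/5) = 0.4096; P(data | box B) = (5/9)(5/9)(5/9)(5/9) = 0.09526; P(data | box C) = (4/10)(4/10)(4/10)(4/10) = 0.0256; P(data | box D) = (6/10)(6/10)(6/10)(6/10) = 0.1296; P(data | box E) = (2/5)(2/5)(2/5)(2/5) = 0.0256.
Weighting by the prior gives 1/5 · 0.4096 = 0.08192, 1/5 · 0.09526 = 0.019052, 1/5 · 0.0256 = 0.00512, 1/5 · 0.1296 = 0.02592, 1/5 · 0.0256 = 0.00512; with total 0.13713.
So P(box A | data) = (0.08192) / (0.13713) = 0.59738.

0.597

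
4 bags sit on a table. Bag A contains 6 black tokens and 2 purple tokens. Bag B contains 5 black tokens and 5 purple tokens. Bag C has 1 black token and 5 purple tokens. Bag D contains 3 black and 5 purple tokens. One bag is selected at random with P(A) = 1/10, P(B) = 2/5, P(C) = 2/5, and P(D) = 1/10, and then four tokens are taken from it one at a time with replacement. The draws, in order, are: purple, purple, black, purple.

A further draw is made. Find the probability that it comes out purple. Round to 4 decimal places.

0.6855

Compute the likelihood of the observed sequence for each case: P(data | bag A) = (2/8)(2/8)(6/8)(2/8) = 0.011719; P(data | bag B) = (5/10)(5/10)(5/10)(5/10) = 0.0625; P(data | bag C) = (5/6)(5/6)(1/6)(5/6) = 0.096451; P(data | bag D) = (5/8)(5/8)(3/8)(5/8) = 0.091553.
The prior-weighted likelihoods are 1/10 · 0.011719 = 0.0011719, 2/5 · 0.0625 = 0.025, 2/5 · 0.096451 = 0.03858, 1/10 · 0.091553 = 0.0091553; summing to 0.073907.
Normalising, the posterior is P(bag A | data) = 0.015856, P(bag B | data) = 0.33826, P(bag C | data) = 0.52201, P(bag D | data) = 0.12387.
The predictive probability is P(purple next | data) = (1/4)(0.015856) + (1/2)(0.33826) + (5/6)(0.52201) + (5/8)(0.12387) = 0.68552.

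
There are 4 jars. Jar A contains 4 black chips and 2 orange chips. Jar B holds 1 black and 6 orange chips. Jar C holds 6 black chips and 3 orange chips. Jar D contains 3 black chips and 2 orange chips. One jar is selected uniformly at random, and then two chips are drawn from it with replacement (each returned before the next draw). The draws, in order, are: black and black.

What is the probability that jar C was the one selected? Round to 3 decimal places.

For each hypothesis, P(data | H) works out to: P(data | jar A) = (4/6)(4/6) = 0.44444; P(data | jar B) = (1/7)(1/7) = 0.020408; P(data | jar C) = (6/9)(6/9) = 0.44444; P(data | jar D) = (3/5)(3/5) = 0.36.
The prior-weighted likelihoods are 1/4 · 0.44444 = 0.11111, 1/4 · 0.020408 = 0.005102, 1/4 · 0.44444 = 0.11111, 1/4 · 0.36 = 0.09; these sum to 0.31732.
Therefore the posterior P(jar C | data) = (0.11111) / (0.31732) = 0.35015.

0.350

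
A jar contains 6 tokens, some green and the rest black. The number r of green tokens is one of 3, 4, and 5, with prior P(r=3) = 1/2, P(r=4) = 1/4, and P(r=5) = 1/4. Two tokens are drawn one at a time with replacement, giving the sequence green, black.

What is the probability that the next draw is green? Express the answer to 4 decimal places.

Compute the likelihood of the observed sequence for each case: P(data | r = 3) = (3/6)(3/6) = 1/4; P(data | r = 4) = (4/6)(2/6) = 2/9; P(data | r = 5) = (5/6)(1/6) = 5/36.
Weighting by the prior gives 1/2 · 1/4 = 1/8, 1/4 · 2/9 = 1/18, 1/4 · 5/36 = 5/144; these sum to 31/144.
The posterior is then P(r = 3 | data) = 18/31, P(r = 4 | data) = 8/31, P(r = 5 | data) = 5/31.
So P(green next | data) = Σ P(green next | H) P(H | data) = (1/2)(18/31) + (2/3)(8/31) + (5/6)(5/31) = 37/62.

0.5968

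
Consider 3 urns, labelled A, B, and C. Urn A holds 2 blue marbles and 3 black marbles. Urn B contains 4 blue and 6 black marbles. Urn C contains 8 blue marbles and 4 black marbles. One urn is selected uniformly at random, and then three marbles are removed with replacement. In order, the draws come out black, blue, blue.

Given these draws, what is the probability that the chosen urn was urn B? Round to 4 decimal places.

0.2822

Under each hypothesis, the probability of the observed sequence is: P(data | urn A) = (3/5)(2/5)(2/5) = 0.096; P(data | urn B) = (6/10)(4/10)(4/10) = 0.096; P(data | urn C) = (4/12)(8/12)(8/12) = 0.14815.
Multiplying each by its prior: 1/3 · 0.096 = 0.032, 1/3 · 0.096 = 0.032, 1/3 · 0.14815 = 0.049383; with total 0.11338.
Hence P(urn B | data) = (0.032) / (0.11338) = 0.28223.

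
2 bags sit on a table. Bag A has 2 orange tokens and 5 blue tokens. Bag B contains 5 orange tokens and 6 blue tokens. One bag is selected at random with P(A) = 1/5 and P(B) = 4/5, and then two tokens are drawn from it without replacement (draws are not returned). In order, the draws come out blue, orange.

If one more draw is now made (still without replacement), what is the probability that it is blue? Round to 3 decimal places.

Compute the likelihood of the observed sequence for each case: P(data | bag A) = (5/7)(2/6) = 0.2381; P(data | bag B) = (6/11)(5/10) = 0.27273.
Weighting by the prior gives 1/5 · 0.2381 = 0.047619, 4/5 · 0.27273 = 0.21818; with total 0.2658.
The posterior is then P(bag A | data) = 0.17915, P(bag B | data) = 0.82085.
So P(blue next | data) = Σ P(blue next | H) P(H | data) = (4/5)(0.17915) + (5/9)(0.82085) = 0.59935.

0.599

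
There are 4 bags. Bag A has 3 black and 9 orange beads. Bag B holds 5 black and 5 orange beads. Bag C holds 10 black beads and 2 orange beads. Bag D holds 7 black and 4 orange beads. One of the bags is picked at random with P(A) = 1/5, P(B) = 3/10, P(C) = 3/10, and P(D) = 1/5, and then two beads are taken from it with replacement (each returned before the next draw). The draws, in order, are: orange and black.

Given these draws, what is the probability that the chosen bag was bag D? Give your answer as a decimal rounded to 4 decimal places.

For each hypothesis, P(data | H) works out to: P(data | bag A) = (9/12)(3/12) = 0.1875; P(data | bag B) = (5/10)(5/10) = 0.25; P(data | bag C) = (2/12)(10/12) = 0.13889; P(data | bag D) = (4/11)(7/11) = 0.2314.
The prior-weighted likelihoods are 1/5 · 0.1875 = 0.0375, 3/10 · 0.25 = 0.075, 3/10 · 0.13889 = 0.041667, 1/5 · 0.2314 = 0.046281; summing to 0.20045.
Therefore the posterior P(bag D | data) = (0.046281) / (0.20045) = 0.23089.

0.2309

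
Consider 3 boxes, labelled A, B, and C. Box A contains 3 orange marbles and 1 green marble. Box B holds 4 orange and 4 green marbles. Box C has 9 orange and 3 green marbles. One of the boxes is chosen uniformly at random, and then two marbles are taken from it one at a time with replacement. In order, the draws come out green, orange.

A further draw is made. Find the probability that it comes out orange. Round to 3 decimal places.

Under each hypothesis, the probability of the observed sequence is: P(data | box A) = (1/4)(3/4) = 3/16; P(data | box B) = (4/8)(4/8) = 1/4; P(data | box C) = (3/12)(9/12) = 3/16.
The prior-weighted likelihoods are 1/3 · 3/16 = 1/16, 1/3 · 1/4 = 1/12, 1/3 · 3/16 = 1/16; with total 5/24.
The posterior is then P(box A | data) = 3/10, P(box B | data) = 2/5, P(box C | data) = 3/10.
The predictive probability is P(orange next | data) = (3/4)(3/10) + (1/2)(2/5) + (3/4)(3/10) = 13/20.

0.650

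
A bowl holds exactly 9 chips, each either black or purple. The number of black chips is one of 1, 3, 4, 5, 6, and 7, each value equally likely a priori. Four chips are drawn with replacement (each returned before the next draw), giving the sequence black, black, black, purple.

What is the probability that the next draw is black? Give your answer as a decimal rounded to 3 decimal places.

0.620

For each hypothesis, P(data | H) works out to: P(data | r = 1) = (1/9)(1/9)(1/9)(8/9) = 0.0012193; P(data | r = 3) = (3/9)(3/9)(3/9)(6/9) = 0.024691; P(data | r = 4) = (4/9)(4/9)(4/9)(5/9) = 0.048773; P(data | r = 5) = (5/9)(5/9)(5/9)(4/9) = 0.076208; P(data | r = 6) = (6/9)(6/9)(6/9)(3/9) = 0.098765; P(data | r = 7) = (7/9)(7/9)(7/9)(2/9) = 0.10456.
Weighting by the prior gives 1/6 · 0.0012193 = 0.00020322, 1/6 · 0.024691 = 0.0041152, 1/6 · 0.048773 = 0.0081288, 1/6 · 0.076208 = 0.012701, 1/6 · 0.098765 = 0.016461, 1/6 · 0.10456 = 0.017426; with total 0.059036.
Dividing through by the total gives posterior P(r = 1 | data) = 0.0034423, P(r = 3 | data) = 0.069707, P(r = 4 | data) = 0.13769, P(r = 5 | data) = 0.21515, P(r = 6 | data) = 0.27883, P(r = 7 | data) = 0.29518.
So P(black next | data) = Σ P(black next | H) P(H | data) = (1/9)(0.0034423) + (1/3)(0.069707) + (4/9)(0.13769) + (5/9)(0.21515) + (2/3)(0.27883) + (7/9)(0.29518) = 0.61981.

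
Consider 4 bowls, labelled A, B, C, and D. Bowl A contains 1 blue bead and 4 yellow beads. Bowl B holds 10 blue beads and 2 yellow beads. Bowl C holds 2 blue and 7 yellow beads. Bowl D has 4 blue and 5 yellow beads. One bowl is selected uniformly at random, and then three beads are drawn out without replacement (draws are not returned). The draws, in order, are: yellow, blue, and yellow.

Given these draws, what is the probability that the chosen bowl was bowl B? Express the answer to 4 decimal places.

The likelihood of the observed sequence under each hypothesis: P(data | bowl A) = (4/5)(1/4)(3/3) = 0.2; P(data | bowl B) = (2/12)(10/11)(1/10) = 0.015152; P(data | bowl C) = (7/9)(2/8)(6/7) = 0.16667; P(data | bowl D) = (5/9)(4/8)(4/7) = 0.15873.
The prior-weighted likelihoods are 1/4 · 0.2 = 0.05, 1/4 · 0.015152 = 0.0037879, 1/4 · 0.16667 = 0.041667, 1/4 · 0.15873 = 0.039683; with total 0.13514.
Therefore the posterior P(bowl B | data) = (0.0037879) / (0.13514) = 0.02803.

0.0280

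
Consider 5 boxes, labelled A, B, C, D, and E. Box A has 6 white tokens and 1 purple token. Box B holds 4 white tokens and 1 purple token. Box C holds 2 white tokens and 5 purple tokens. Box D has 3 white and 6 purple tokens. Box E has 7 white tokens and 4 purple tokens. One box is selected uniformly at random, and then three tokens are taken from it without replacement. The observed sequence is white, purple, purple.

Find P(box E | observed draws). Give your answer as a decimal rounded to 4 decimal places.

0.1869

The likelihood of the observed sequence under each hypothesis: P(data | box A) = (6/7)(1/6)(0/5) = 0; P(data | box B) = (4/5)(1/4)(0/3) = 0; P(data | box C) = (2/7)(5/6)(4/5) = 0.19048; P(data | box D) = (3/9)(6/8)(5/7) = 0.17857; P(data | box E) = (7/11)(4/10)(3/9) = 0.084848.
Multiplying each by its prior: 1/5 · 0 = 0, 1/5 · 0 = 0, 1/5 · 0.19048 = 0.038095, 1/5 · 0.17857 = 0.035714, 1/5 · 0.084848 = 0.01697; summing to 0.090779.
So P(box E | data) = (0.01697) / (0.090779) = 0.18693.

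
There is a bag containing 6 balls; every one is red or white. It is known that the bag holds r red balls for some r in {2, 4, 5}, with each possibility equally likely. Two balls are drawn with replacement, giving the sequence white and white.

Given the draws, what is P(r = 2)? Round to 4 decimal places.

0.7619

The likelihood of the observed sequence under each hypothesis: P(data | r = 2) = (4/6)(4/6) = 4/9; P(data | r = 4) = (2/6)(2/6) = 1/9; P(data | r = 5) = (1/6)(1/6) = 1/36.
The prior-weighted likelihoods are 1/3 · 4/9 = 4/27, 1/3 · 1/9 = 1/27, 1/3 · 1/36 = 1/108; with total 7/36.
Hence P(r = 2 | data) = (4/27) / (7/36) = 16/21.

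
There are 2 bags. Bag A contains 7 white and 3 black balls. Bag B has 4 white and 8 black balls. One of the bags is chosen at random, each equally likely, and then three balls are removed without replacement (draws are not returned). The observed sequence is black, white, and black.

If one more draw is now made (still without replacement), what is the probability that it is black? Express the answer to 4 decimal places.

The likelihood of the observed sequence under each hypothesis: P(data | bag A) = (3/10)(7/9)(2/8) = 0.058333; P(data | bag B) = (8/12)(4/11)(7/10) = 0.1697.
The prior-weighted likelihoods are 1/2 · 0.058333 = 0.029167, 1/2 · 0.1697 = 0.084848; summing to 0.11402.
Dividing through by the total gives posterior P(bag A | data) = 0.25581, P(bag B | data) = 0.74419.
The predictive probability is P(black next | data) = (1/7)(0.25581) + (2/3)(0.74419) = 0.53267.

0.5327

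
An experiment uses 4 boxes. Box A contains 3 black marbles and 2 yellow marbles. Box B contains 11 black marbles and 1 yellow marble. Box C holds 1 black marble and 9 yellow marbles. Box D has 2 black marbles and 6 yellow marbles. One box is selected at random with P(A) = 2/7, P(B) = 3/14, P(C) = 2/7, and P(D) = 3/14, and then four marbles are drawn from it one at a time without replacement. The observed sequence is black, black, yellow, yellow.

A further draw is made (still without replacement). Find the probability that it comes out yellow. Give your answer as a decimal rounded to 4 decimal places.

The likelihood of the observed sequence under each hypothesis: P(data | box A) = (3/5)(2/4)(2/3)(1/2) = 0.1; P(data | box B) = (11/12)(10/11)(1/10)(0/9) = 0; P(data | box C) = (1/10)(0/9) = 0; P(data | box D) = (2/8)(1/7)(6/6)(5/5) = 0.035714.
Weighting by the prior gives 2/7 · 0.1 = 0.028571, 3/14 · 0 = 0, 2/7 · 0 = 0, 3/14 · 0.035714 = 0.0076531; these sum to 0.036224.
The posterior is then P(box A | data) = 0.78873, P(box B | data) = 0, P(box C | data) = 0, P(box D | data) = 0.21127.
Averaging over the posterior, P(yellow next | data) = (0)(0.78873) + (1)(0.21127) = 0.21127.

0.2113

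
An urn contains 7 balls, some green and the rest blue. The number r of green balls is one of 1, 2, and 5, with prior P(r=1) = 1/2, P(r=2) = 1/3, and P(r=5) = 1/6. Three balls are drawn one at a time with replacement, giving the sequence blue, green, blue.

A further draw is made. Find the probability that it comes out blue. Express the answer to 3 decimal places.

Under each hypothesis, the probability of the observed sequence is: P(data | r = 1) = (6/7)(1/7)(6/7) = 0.10496; P(data | r = 2) = (5/7)(2/7)(5/7) = 0.14577; P(data | r = 5) = (2/7)(5/7)(2/7) = 0.058309.
Multiplying each by its prior: 1/2 · 0.10496 = 0.052478, 1/3 · 0.14577 = 0.048591, 1/6 · 0.058309 = 0.0097182; summing to 0.11079.
The posterior is then P(r = 1 | data) = 0.47368, P(r = 2 | data) = 0.4386, P(r = 5 | data) = 0.087719.
Averaging over the posterior, P(blue next | data) = (6/7)(0.47368) + (5/7)(0.4386) + (2/7)(0.087719) = 0.74436.

0.744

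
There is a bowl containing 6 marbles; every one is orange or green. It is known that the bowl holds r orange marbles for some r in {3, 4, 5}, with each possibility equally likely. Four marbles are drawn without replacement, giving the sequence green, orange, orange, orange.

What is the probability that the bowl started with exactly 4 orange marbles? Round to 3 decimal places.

Compute the likelihood of the observed sequence for each case: P(data | r = 3) = (3/6)(3/5)(2/4)(1/3) = 1/20; P(data | r = 4) = (2/6)(4/5)(3/4)(2/3) = 2/15; P(data | r = 5) = (1/6)(5/5)(4/4)(3/3) = 1/6.
The prior-weighted likelihoods are 1/3 · 1/20 = 1/60, 1/3 · 2/15 = 2/45, 1/3 · 1/6 = 1/18; these sum to 7/60.
So P(r = 4 | data) = (2/45) / (7/60) = 8/21.

0.381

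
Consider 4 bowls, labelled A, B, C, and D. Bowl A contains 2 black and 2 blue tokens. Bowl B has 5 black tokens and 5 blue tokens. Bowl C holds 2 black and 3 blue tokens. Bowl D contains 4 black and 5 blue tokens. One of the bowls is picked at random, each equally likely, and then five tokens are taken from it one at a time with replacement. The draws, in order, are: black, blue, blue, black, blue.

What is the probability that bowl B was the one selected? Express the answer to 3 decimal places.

For each hypothesis, P(data | H) works out to: P(data | bowl A) = (2/4)(2/4)(2/4)(2/4)(2/4) = 0.03125; P(data | bowl B) = (5/10)(5/10)(5/10)(5/10)(5/10) = 0.03125; P(data | bowl C) = (2/5)(3/5)(3/5)(2/5)(3/5) = 0.03456; P(data | bowl D) = (4/9)(5/9)(5/9)(4/9)(5/9) = 0.03387.
The prior-weighted likelihoods are 1/4 · 0.03125 = 0.0078125, 1/4 · 0.03125 = 0.0078125, 1/4 · 0.03456 = 0.00864, 1/4 · 0.03387 = 0.0084675; with total 0.032733.
Hence P(bowl B | data) = (0.0078125) / (0.032733) = 0.23868.

0.239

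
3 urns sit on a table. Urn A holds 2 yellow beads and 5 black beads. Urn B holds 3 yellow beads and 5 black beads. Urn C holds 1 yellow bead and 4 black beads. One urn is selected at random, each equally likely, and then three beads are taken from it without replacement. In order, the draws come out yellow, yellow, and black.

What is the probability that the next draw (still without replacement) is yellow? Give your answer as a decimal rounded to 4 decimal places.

0.1304

Compute the likelihood of the observed sequence for each case: P(data | urn A) = (2/7)(1/6)(5/5) = 1/21; P(data | urn B) = (3/8)(2/7)(5/6) = 5/56; P(data | urn C) = (1/5)(0/4) = 0.
Weighting by the prior gives 1/3 · 1/21 = 1/63, 1/3 · 5/56 = 5/168, 1/3 · 0 = 0; summing to 23/504.
Normalising, the posterior is P(urn A | data) = 8/23, P(urn B | data) = 15/23, P(urn C | data) = 0.
Averaging over the posterior, P(yellow next | data) = (0)(8/23) + (1/5)(15/23) = 3/23.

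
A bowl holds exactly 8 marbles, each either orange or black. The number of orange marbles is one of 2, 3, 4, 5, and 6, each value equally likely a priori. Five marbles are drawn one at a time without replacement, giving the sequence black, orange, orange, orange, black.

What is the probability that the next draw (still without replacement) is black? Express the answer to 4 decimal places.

Under each hypothesis, the probability of the observed sequence is: P(data | r = 2) = (6/8)(2/7)(1/6)(0/5) = 0; P(data | r = 3) = (5/8)(3/7)(2/6)(1/5)(4/4) = 1/56; P(data | r = 4) = (4/8)(4/7)(3/6)(2/5)(3/4) = 3/70; P(data | r = 5) = (3/8)(5/7)(4/6)(3/5)(2/4) = 3/56; P(data | r = 6) = (2/8)(6/7)(5/6)(4/5)(1/4) = 1/28.
Weighting by the prior gives 1/5 · 0 = 0, 1/5 · 1/56 = 1/280, 1/5 · 3/70 = 3/350, 1/5 · 3/56 = 3/280, 1/5 · 1/28 = 1/140; with total 3/100.
Normalising, the posterior is P(r = 2 | data) = 0, P(r = 3 | data) = 5/42, P(r = 4 | data) = 2/7, P(r = 5 | data) = 5/14, P(r = 6 | data) = 5/21.
Averaging over the posterior, P(black next | data) = (1)(5/42) + (2/3)(2/7) + (1/3)(5/14) + (0)(5/21) = 3/7.

0.4286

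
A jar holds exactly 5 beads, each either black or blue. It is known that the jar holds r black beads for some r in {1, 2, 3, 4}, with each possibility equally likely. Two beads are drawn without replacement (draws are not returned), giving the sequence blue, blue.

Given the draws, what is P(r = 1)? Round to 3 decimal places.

0.600

For each hypothesis, P(data | H) works out to: P(data | r = 1) = (4/5)(3/4) = 3/5; P(data | r = 2) = (3/5)(2/4) = 3/10; P(data | r = 3) = (2/5)(1/4) = 1/10; P(data | r = 4) = (1/5)(0/4) = 0.
Weighting by the prior gives 1/4 · 3/5 = 3/20, 1/4 · 3/10 = 3/40, 1/4 · 1/10 = 1/40, 1/4 · 0 = 0; these sum to 1/4.
So P(r = 1 | data) = (3/20) / (1/4) = 3/5.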